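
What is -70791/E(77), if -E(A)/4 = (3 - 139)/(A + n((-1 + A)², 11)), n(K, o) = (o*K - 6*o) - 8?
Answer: -4497989349/544 ≈ -8.2684e+6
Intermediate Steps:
n(K, o) = -8 - 6*o + K*o (n(K, o) = (K*o - 6*o) - 8 = (-6*o + K*o) - 8 = -8 - 6*o + K*o)
E(A) = 544/(-74 + A + 11*(-1 + A)²) (E(A) = -4*(3 - 139)/(A + (-8 - 6*11 + (-1 + A)²*11)) = -(-544)/(A + (-8 - 66 + 11*(-1 + A)²)) = -(-544)/(A + (-74 + 11*(-1 + A)²)) = -(-544)/(-74 + A + 11*(-1 + A)²) = 544/(-74 + A + 11*(-1 + A)²))
-70791/E(77) = -(212373/544 + 778701*(-1 + 77)²/544) = -70791/(544/(-74 + 77 + 11*76²)) = -70791/(544/(-74 + 77 + 11*5776)) = -70791/(544/(-74 + 77 + 63536)) = -70791/(544/63539) = -70791/(544*(1/63539)) = -70791/544/63539 = -70791*63539/544 = -4497989349/544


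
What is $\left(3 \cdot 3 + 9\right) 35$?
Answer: $630$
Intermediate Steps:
$\left(3 \cdot 3 + 9\right) 35 = \left(9 + 9\right) 35 = 18 \cdot 35 = 630$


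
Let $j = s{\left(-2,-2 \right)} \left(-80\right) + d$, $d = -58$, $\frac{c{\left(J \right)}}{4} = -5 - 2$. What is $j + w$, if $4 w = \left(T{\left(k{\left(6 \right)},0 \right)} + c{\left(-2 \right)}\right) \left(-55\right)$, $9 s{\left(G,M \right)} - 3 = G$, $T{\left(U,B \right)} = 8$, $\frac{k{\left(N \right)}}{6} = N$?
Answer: $\frac{1873}{9} \approx 208.11$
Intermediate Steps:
$c{\left(J \right)} = -28$ ($c{\left(J \right)} = 4 \left(-5 - 2\right) = 4 \left(-7\right) = -28$)
$k{\left(N \right)} = 6 N$
$s{\left(G,M \right)} = \frac{1}{3} + \frac{G}{9}$
$j = - \frac{602}{9}$ ($j = \left(\frac{1}{3} + \frac{1}{9} \left(-2\right)\right) \left(-80\right) - 58 = \left(\frac{1}{3} - \frac{2}{9}\right) \left(-80\right) - 58 = \frac{1}{9} \left(-80\right) - 58 = - \frac{80}{9} - 58 = - \frac{602}{9} \approx -66.889$)
$w = 275$ ($w = \frac{\left(8 - 28\right) \left(-55\right)}{4} = \frac{\left(-20\right) \left(-55\right)}{4} = \frac{1}{4} \cdot 1100 = 275$)
$j + w = - \frac{602}{9} + 275 = \frac{1873}{9}$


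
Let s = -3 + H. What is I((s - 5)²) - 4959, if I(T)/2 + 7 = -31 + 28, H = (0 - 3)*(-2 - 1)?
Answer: -4979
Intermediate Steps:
H = 9 (H = -3*(-3) = 9)
s = 6 (s = -3 + 9 = 6)
I(T) = -20 (I(T) = -14 + 2*(-31 + 28) = -14 + 2*(-3) = -14 - 6 = -20)
I((s - 5)²) - 4959 = -20 - 4959 = -4979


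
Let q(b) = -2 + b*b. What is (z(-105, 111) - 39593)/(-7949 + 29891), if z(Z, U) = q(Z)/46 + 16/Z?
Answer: -190077511/105979860 ≈ -1.7935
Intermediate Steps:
q(b) = -2 + b**2
z(Z, U) = -1/23 + 16/Z + Z**2/46 (z(Z, U) = (-2 + Z**2)/46 + 16/Z = (-2 + Z**2)*(1/46) + 16/Z = (-1/23 + Z**2/46) + 16/Z = -1/23 + 16/Z + Z**2/46)
(z(-105, 111) - 39593)/(-7949 + 29891) = ((1/46)*(736 - 105*(-2 + (-105)**2))/(-105) - 39593)/(-7949 + 29891) = ((1/46)*(-1/105)*(736 - 105*(-2 + 11025)) - 39593)/21942 = ((1/46)*(-1/105)*(736 - 105*11023) - 39593)*(1/21942) = ((1/46)*(-1/105)*(736 - 1157415) - 39593)*(1/21942) = ((1/46)*(-1/105)*(-1156679) - 39593)*(1/21942) = (1156679/4830 - 39593)*(1/21942) = -190077511/4830*1/21942 = -190077511/105979860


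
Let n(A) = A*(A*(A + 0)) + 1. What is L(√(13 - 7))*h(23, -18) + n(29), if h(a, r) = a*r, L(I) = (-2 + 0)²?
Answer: 22734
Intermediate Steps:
n(A) = 1 + A³ (n(A) = A*(A*A) + 1 = A*A² + 1 = A³ + 1 = 1 + A³)
L(I) = 4 (L(I) = (-2)² = 4)
L(√(13 - 7))*h(23, -18) + n(29) = 4*(23*(-18)) + (1 + 29³) = 4*(-414) + (1 + 24389) = -1656 + 24390 = 22734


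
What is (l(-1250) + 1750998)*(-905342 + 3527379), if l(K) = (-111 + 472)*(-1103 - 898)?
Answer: 2697124273569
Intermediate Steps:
l(K) = -722361 (l(K) = 361*(-2001) = -722361)
(l(-1250) + 1750998)*(-905342 + 3527379) = (-722361 + 1750998)*(-905342 + 3527379) = 1028637*2622037 = 2697124273569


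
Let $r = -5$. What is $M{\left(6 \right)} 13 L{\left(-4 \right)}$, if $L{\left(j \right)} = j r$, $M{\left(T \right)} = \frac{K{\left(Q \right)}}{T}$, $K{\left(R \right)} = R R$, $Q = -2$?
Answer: $\frac{520}{3} \approx 173.33$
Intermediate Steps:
$K{\left(R \right)} = R^{2}$
$M{\left(T \right)} = \frac{4}{T}$ ($M{\left(T \right)} = \frac{\left(-2\right)^{2}}{T} = \frac{4}{T}$)
$L{\left(j \right)} = - 5 j$ ($L{\left(j \right)} = j \left(-5\right) = - 5 j$)
$M{\left(6 \right)} 13 L{\left(-4 \right)} = \frac{4}{6} \cdot 13 \left(\left(-5\right) \left(-4\right)\right) = 4 \cdot \frac{1}{6} \cdot 13 \cdot 20 = \frac{2}{3} \cdot 13 \cdot 20 = \frac{26}{3} \cdot 20 = \frac{520}{3}$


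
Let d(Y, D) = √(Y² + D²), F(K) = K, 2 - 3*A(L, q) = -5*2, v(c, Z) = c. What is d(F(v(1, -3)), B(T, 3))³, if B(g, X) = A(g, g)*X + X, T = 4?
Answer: 226*√226 ≈ 3397.5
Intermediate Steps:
A(L, q) = 4 (A(L, q) = ⅔ - (-5)*2/3 = ⅔ - ⅓*(-10) = ⅔ + 10/3 = 4)
B(g, X) = 5*X (B(g, X) = 4*X + X = 5*X)
d(Y, D) = √(D² + Y²)
d(F(v(1, -3)), B(T, 3))³ = (√((5*3)² + 1²))³ = (√(15² + 1))³ = (√(225 + 1))³ = (√226)³ = 226*√226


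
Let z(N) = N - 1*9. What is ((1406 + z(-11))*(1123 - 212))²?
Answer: 1594274921316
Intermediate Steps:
z(N) = -9 + N (z(N) = N - 9 = -9 + N)
((1406 + z(-11))*(1123 - 212))² = ((1406 + (-9 - 11))*(1123 - 212))² = ((1406 - 20)*911)² = (1386*911)² = 1262646² = 1594274921316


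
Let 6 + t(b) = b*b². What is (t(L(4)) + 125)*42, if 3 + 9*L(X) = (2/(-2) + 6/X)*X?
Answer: 1214500/243 ≈ 4997.9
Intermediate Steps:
L(X) = -⅓ + X*(-1 + 6/X)/9 (L(X) = -⅓ + ((2/(-2) + 6/X)*X)/9 = -⅓ + ((2*(-½) + 6/X)*X)/9 = -⅓ + ((-1 + 6/X)*X)/9 = -⅓ + (X*(-1 + 6/X))/9 = -⅓ + X*(-1 + 6/X)/9)
t(b) = -6 + b³ (t(b) = -6 + b*b² = -6 + b³)
(t(L(4)) + 125)*42 = ((-6 + (⅓ - ⅑*4)³) + 125)*42 = ((-6 + (⅓ - 4/9)³) + 125)*42 = ((-6 + (-⅑)³) + 125)*42 = ((-6 - 1/729) + 125)*42 = (-4375/729 + 125)*42 = (86750/729)*42 = 1214500/243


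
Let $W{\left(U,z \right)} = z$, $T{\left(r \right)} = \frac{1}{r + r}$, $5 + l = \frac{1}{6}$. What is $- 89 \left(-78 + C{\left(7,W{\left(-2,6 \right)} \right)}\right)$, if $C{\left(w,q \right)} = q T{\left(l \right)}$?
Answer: $\frac{202920}{29} \approx 6997.2$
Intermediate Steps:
$l = - \frac{29}{6}$ ($l = -5 + \frac{1}{6} = - \frac{29}{6} \approx -4.8333$)
$T{\left(r \right)} = \frac{1}{2 r}$
$C{\left(w,q \right)} = - \frac{3 q}{29}$ ($C{\left(w,q \right)} = q \frac{1}{2 \left(- \frac{29}{6}\right)} = q \frac{1}{2} \left(- \frac{6}{29}\right) = q \left(- \frac{3}{29}\right) = - \frac{3 q}{29}$)
$- 89 \left(-78 + C{\left(7,W{\left(-2,6 \right)} \right)}\right) = - 89 \left(-78 - \frac{18}{29}\right) = \left(-89\right) \left(- \frac{2280}{29}\right) = \frac{202920}{29}$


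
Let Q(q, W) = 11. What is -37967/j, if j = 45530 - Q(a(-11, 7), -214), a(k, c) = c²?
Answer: -37967/45519 ≈ -0.83409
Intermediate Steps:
j = 45519 (j = 45530 - 1*11 = 45530 - 11 = 45519)
-37967/j = -37967/45519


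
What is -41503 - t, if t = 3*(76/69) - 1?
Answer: -954622/23 ≈ -41505.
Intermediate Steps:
t = 53/23 (t = 3*(76*(1/69)) - 1 = 3*(76/69) - 1 = 76/23 - 1 = 53/23 ≈ 2.3043)
-41503 - t = -41503 - 1*53/23 = -41503 - 53/23 = -954622/23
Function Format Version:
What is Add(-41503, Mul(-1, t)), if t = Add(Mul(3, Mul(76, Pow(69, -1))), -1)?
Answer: Rational(-954622, 23) ≈ -41505.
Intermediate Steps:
t = Rational(53, 23) (t = Add(Mul(3, Mul(76, Rational(1, 69))), -1) = Add(Mul(3, Rational(76, 69)), -1) = Add(Rational(76, 23), -1) = Rational(53, 23) ≈ 2.3043)
Add(-41503, Mul(-1, t)) = Add(-41503, Mul(-1, Rational(53, 23))) = Add(-41503, Rational(-53, 23)) = Rational(-954622, 23)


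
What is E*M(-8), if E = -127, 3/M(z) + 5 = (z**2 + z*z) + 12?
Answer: -127/45 ≈ -2.8222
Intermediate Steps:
M(z) = 3/(7 + 2*z**2) (M(z) = 3/(-5 + ((z**2 + z*z) + 12)) = 3/(-5 + ((z**2 + z**2) + 12)) = 3/(-5 + (2*z**2 + 12)) = 3/(-5 + (12 + 2*z**2)) = 3/(7 + 2*z**2))
E*M(-8) = -381/(7 + 2*(-8)**2) = -381/(7 + 2*64) = -381/(7 + 128) = -381/135 = -127*1/45 = -127/45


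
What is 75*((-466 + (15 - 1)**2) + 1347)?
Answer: 80775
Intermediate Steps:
75*((-466 + (15 - 1)**2) + 1347) = 75*((-466 + 14**2) + 1347) = 75*((-466 + 196) + 1347) = 75*(-270 + 1347) = 75*1077 = 80775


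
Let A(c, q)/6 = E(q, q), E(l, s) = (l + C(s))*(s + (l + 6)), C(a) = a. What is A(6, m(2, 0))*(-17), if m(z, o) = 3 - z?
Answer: -1632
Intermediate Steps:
E(l, s) = (l + s)*(6 + l + s) (E(l, s) = (l + s)*(s + (l + 6)) = (l + s)*(s + (6 + l)) = (l + s)*(6 + l + s))
A(c, q) = 24*q**2 + 72*q (A(c, q) = 6*(q**2 + q**2 + 6*q + 6*q + 2*q*q) = 6*(q**2 + q**2 + 6*q + 6*q + 2*q**2) = 6*(4*q**2 + 12*q) = 24*q**2 + 72*q)
A(6, m(2, 0))*(-17) = (24*(3 - 1*2)*(3 + (3 - 1*2)))*(-17) = (24*(3 - 2)*(3 + (3 - 2)))*(-17) = (24*1*(3 + 1))*(-17) = (24*1*4)*(-17) = 96*(-17) = -1632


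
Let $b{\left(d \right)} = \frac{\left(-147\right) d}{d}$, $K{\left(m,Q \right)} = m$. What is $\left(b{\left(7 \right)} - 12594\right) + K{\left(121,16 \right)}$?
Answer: $-12620$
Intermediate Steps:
$b{\left(d \right)} = -147$
$\left(b{\left(7 \right)} - 12594\right) + K{\left(121,16 \right)} = \left(-147 - 12594\right) + 121 = -12741 + 121 = -12620$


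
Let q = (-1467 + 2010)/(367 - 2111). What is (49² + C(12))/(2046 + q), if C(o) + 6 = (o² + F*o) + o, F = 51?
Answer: 5516272/3567681 ≈ 1.5462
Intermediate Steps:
q = -543/1744 (q = 543/(-1744) = 543*(-1/1744) = -543/1744 ≈ -0.31135)
C(o) = -6 + o² + 52*o (C(o) = -6 + ((o² + 51*o) + o) = -6 + (o² + 52*o) = -6 + o² + 52*o)
(49² + C(12))/(2046 + q) = (49² + (-6 + 12² + 52*12))/(2046 - 543/1744) = (2401 + (-6 + 144 + 624))/(3567681/1744) = (2401 + 762)*(1744/3567681) = 3163*(1744/3567681) = 5516272/3567681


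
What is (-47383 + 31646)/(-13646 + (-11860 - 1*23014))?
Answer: 15737/48520 ≈ 0.32434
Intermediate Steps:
(-47383 + 31646)/(-13646 + (-11860 - 1*23014)) = -15737/(-13646 + (-11860 - 23014)) = -15737/(-13646 - 34874) = -15737/(-48520) = -15737*(-1/48520) = 15737/48520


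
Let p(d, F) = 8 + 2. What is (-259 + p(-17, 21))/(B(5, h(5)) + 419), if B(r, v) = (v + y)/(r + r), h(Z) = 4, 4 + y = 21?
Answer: -2490/4211 ≈ -0.59131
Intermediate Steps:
y = 17 (y = -4 + 21 = 17)
p(d, F) = 10
B(r, v) = (17 + v)/(2*r) (B(r, v) = (v + 17)/(r + r) = (17 + v)/((2*r)) = (17 + v)*(1/(2*r)) = (17 + v)/(2*r))
(-259 + p(-17, 21))/(B(5, h(5)) + 419) = (-259 + 10)/((1/2)*(17 + 4)/5 + 419) = -249/((1/2)*(1/5)*21 + 419) = -249/(21/10 + 419) = -249/4211/10 = -249*10/4211 = -2490/4211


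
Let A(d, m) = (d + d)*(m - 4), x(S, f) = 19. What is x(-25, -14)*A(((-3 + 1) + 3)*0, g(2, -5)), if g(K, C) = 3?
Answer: 0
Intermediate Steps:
A(d, m) = 2*d*(-4 + m) (A(d, m) = (2*d)*(-4 + m) = 2*d*(-4 + m))
x(-25, -14)*A(((-3 + 1) + 3)*0, g(2, -5)) = 19*(2*(((-3 + 1) + 3)*0)*(-4 + 3)) = 19*(2*((-2 + 3)*0)*(-1)) = 19*(2*(1*0)*(-1)) = 19*(2*0*(-1)) = 19*0 = 0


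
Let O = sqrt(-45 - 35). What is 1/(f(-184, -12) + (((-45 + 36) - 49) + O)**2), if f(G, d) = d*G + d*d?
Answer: I/(4*(116*sqrt(5) + 1409*I)) ≈ 0.00017161 + 3.1593e-5*I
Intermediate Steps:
O = 4*I*sqrt(5) (O = sqrt(-80) = 4*I*sqrt(5) ≈ 8.9443*I)
f(G, d) = d**2 + G*d (f(G, d) = G*d + d**2 = d**2 + G*d)
1/(f(-184, -12) + (((-45 + 36) - 49) + O)**2) = 1/(-12*(-184 - 12) + (((-45 + 36) - 49) + 4*I*sqrt(5))**2) = 1/(-12*(-196) + ((-9 - 49) + 4*I*sqrt(5))**2) = 1/(2352 + (-58 + 4*I*sqrt(5))**2)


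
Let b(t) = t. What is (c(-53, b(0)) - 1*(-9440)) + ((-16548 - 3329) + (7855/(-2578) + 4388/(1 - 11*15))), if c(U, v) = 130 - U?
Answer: -1086977413/105698 ≈ -10284.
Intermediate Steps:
(c(-53, b(0)) - 1*(-9440)) + ((-16548 - 3329) + (7855/(-2578) + 4388/(1 - 11*15))) = ((130 - 1*(-53)) - 1*(-9440)) + ((-16548 - 3329) + (7855/(-2578) + 4388/(1 - 11*15))) = ((130 + 53) + 9440) + (-19877 + (7855*(-1/2578) + 4388/(1 - 165))) = (183 + 9440) + (-19877 + (-7855/2578 + 4388/(-164))) = 9623 + (-19877 + (-7855/2578 + 4388*(-1/164))) = 9623 + (-19877 + (-7855/2578 - 1097/41)) = 9623 + (-19877 - 3150121/105698) = 9623 - 2104109267/105698 = -1086977413/105698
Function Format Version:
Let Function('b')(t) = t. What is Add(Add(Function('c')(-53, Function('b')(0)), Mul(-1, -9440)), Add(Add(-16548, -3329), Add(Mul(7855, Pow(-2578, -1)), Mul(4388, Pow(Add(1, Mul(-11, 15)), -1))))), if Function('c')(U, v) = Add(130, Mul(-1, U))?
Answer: Rational(-1086977413, 105698) ≈ -10284.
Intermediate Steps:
Add(Add(Function('c')(-53, Function('b')(0)), Mul(-1, -9440)), Add(Add(-16548, -3329), Add(Mul(7855, Pow(-2578, -1)), Mul(4388, Pow(Add(1, Mul(-11, 15)), -1))))) = Add(Add(Add(130, Mul(-1, -53)), Mul(-1, -9440)), Add(Add(-16548, -3329), Add(Mul(7855, Pow(-2578, -1)), Mul(4388, Pow(Add(1, Mul(-11, 15)), -1))))) = Add(Add(Add(130, 53), 9440), Add(-19877, Add(Mul(7855, Rational(-1, 2578)), Mul(4388, Pow(Add(1, -165), -1))))) = Add(Add(183, 9440), Add(-19877, Add(Rational(-7855, 2578), Mul(4388, Pow(-164, -1))))) = Add(9623, Add(-19877, Add(Rational(-7855, 2578), Mul(4388, Rational(-1, 164))))) = Add(9623, Add(-19877, Add(Rational(-7855, 2578), Rational(-1097, 41)))) = Add(9623, Add(-19877, Rational(-3150121, 105698))) = Add(9623, Rational(-2104109267, 105698)) = Rational(-1086977413, 105698)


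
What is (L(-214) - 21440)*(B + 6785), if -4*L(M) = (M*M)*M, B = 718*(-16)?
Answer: -11421922138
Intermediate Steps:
B = -11488
L(M) = -M**3/4 (L(M) = -M*M*M/4 = -M**2*M/4 = -M**3/4)
(L(-214) - 21440)*(B + 6785) = (-1/4*(-214)**3 - 21440)*(-11488 + 6785) = (-1/4*(-9800344) - 21440)*(-4703) = (2450086 - 21440)*(-4703) = 2428646*(-4703) = -11421922138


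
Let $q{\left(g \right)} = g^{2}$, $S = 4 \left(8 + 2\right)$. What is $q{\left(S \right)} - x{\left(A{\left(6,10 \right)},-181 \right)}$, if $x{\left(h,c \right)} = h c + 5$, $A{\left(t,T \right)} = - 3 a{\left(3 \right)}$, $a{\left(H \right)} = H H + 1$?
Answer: $-3835$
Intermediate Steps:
$a{\left(H \right)} = 1 + H^{2}$ ($a{\left(H \right)} = H^{2} + 1 = 1 + H^{2}$)
$A{\left(t,T \right)} = -30$ ($A{\left(t,T \right)} = - 3 \left(1 + 3^{2}\right) = - 3 \left(1 + 9\right) = \left(-3\right) 10 = -30$)
$S = 40$ ($S = 4 \cdot 10 = 40$)
$x{\left(h,c \right)} = 5 + c h$ ($x{\left(h,c \right)} = c h + 5 = 5 + c h$)
$q{\left(S \right)} - x{\left(A{\left(6,10 \right)},-181 \right)} = 40^{2} - \left(5 - -5430\right) = 1600 - \left(5 + 5430\right) = 1600 - 5435 = -3835$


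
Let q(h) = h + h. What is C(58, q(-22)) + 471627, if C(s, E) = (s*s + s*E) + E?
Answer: 472395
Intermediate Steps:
q(h) = 2*h
C(s, E) = E + s² + E*s (C(s, E) = (s² + E*s) + E = E + s² + E*s)
C(58, q(-22)) + 471627 = (2*(-22) + 58² + (2*(-22))*58) + 471627 = (-44 + 3364 - 44*58) + 471627 = (-44 + 3364 - 2552) + 471627 = 768 + 471627 = 472395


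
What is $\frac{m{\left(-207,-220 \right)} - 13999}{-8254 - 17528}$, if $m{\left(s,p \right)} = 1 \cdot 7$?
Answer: $\frac{2332}{4297} \approx 0.5427$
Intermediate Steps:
$m{\left(s,p \right)} = 7$
$\frac{m{\left(-207,-220 \right)} - 13999}{-8254 - 17528} = \frac{7 - 13999}{-8254 - 17528} = - \frac{13992}{-25782} = \left(-13992\right) \left(- \frac{1}{25782}\right) = \frac{2332}{4297}$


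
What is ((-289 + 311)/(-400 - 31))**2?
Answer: 484/185761 ≈ 0.0026055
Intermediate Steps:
((-289 + 311)/(-400 - 31))**2 = (22/(-431))**2 = (22*(-1/431))**2 = (-22/431)**2 = 484/185761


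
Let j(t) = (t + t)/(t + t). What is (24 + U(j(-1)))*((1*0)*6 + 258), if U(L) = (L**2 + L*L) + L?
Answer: 6966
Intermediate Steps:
j(t) = 1 (j(t) = (2*t)/((2*t)) = (2*t)*(1/(2*t)) = 1)
U(L) = L + 2*L**2 (U(L) = (L**2 + L**2) + L = 2*L**2 + L = L + 2*L**2)
(24 + U(j(-1)))*((1*0)*6 + 258) = (24 + 1*(1 + 2*1))*((1*0)*6 + 258) = (24 + 1*(1 + 2))*(0*6 + 258) = (24 + 1*3)*(0 + 258) = (24 + 3)*258 = 27*258 = 6966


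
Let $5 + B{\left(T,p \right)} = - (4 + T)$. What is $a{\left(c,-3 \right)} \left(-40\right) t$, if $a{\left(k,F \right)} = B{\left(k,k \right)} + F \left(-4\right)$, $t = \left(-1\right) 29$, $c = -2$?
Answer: $5800$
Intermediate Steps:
$B{\left(T,p \right)} = -9 - T$ ($B{\left(T,p \right)} = -5 - \left(4 + T\right) = -9 - T$)
$t = -29$
$a{\left(k,F \right)} = -9 - k - 4 F$ ($a{\left(k,F \right)} = \left(-9 - k\right) + F \left(-4\right) = \left(-9 - k\right) - 4 F = -9 - k - 4 F$)
$a{\left(c,-3 \right)} \left(-40\right) t = \left(-9 - -2 - -12\right) \left(-40\right) \left(-29\right) = \left(-9 + 2 + 12\right) \left(-40\right) \left(-29\right) = 5 \left(-40\right) \left(-29\right) = \left(-200\right) \left(-29\right) = 5800$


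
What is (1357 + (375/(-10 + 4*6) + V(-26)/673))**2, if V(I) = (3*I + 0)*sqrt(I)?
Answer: 169990169200777/88774084 - 1511094*I*sqrt(26)/4711 ≈ 1.9149e+6 - 1635.6*I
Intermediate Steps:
V(I) = 3*I**(3/2) (V(I) = (3*I)*sqrt(I) = 3*I**(3/2))
(1357 + (375/(-10 + 4*6) + V(-26)/673))**2 = (1357 + (375/(-10 + 4*6) + (3*(-26)**(3/2))/673))**2 = (1357 + (375/(-10 + 24) + (3*(-26*I*sqrt(26)))*(1/673)))**2 = (1357 + (375/14 - 78*I*sqrt(26)*(1/673)))**2 = (1357 + (375*(1/14) - 78*I*sqrt(26)/673))**2 = (1357 + (375/14 - 78*I*sqrt(26)/673))**2 = (19373/14 - 78*I*sqrt(26)/673)**2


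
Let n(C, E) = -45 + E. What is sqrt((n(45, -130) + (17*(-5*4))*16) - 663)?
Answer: I*sqrt(6278) ≈ 79.234*I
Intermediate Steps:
sqrt((n(45, -130) + (17*(-5*4))*16) - 663) = sqrt(((-45 - 130) + (17*(-5*4))*16) - 663) = sqrt((-175 + (17*(-20))*16) - 663) = sqrt((-175 - 340*16) - 663) = sqrt((-175 - 5440) - 663) = sqrt(-5615 - 663) = sqrt(-6278) = I*sqrt(6278)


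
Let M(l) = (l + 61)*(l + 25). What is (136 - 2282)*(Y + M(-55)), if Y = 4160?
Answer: -8541080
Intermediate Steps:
M(l) = (25 + l)*(61 + l) (M(l) = (61 + l)*(25 + l) = (25 + l)*(61 + l))
(136 - 2282)*(Y + M(-55)) = (136 - 2282)*(4160 + (1525 + (-55)² + 86*(-55))) = -2146*(4160 + (1525 + 3025 - 4730)) = -2146*(4160 - 180) = -2146*3980 = -8541080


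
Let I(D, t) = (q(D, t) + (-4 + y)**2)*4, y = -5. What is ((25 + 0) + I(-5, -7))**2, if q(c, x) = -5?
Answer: 108241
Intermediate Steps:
I(D, t) = 304 (I(D, t) = (-5 + (-4 - 5)**2)*4 = (-5 + (-9)**2)*4 = (-5 + 81)*4 = 76*4 = 304)
((25 + 0) + I(-5, -7))**2 = ((25 + 0) + 304)**2 = (25 + 304)**2 = 329**2 = 108241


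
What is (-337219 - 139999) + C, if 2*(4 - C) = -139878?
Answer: -407275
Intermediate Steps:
C = 69943 (C = 4 - 1/2*(-139878) = 4 + 69939 = 69943)
(-337219 - 139999) + C = (-337219 - 139999) + 69943 = -477218 + 69943 = -407275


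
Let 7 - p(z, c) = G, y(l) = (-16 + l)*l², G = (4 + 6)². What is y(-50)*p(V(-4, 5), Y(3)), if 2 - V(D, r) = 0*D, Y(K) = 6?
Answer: 15345000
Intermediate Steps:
G = 100 (G = 10² = 100)
y(l) = l²*(-16 + l)
V(D, r) = 2 (V(D, r) = 2 - 0*D = 2 - 1*0 = 2 + 0 = 2)
p(z, c) = -93 (p(z, c) = 7 - 1*100 = 7 - 100 = -93)
y(-50)*p(V(-4, 5), Y(3)) = ((-50)²*(-16 - 50))*(-93) = (2500*(-66))*(-93) = -165000*(-93) = 15345000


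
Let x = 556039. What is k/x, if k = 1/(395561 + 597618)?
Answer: 1/552246257981 ≈ 1.8108e-12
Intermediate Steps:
k = 1/993179 ≈ 1.0069e-6
k/x = (1/993179)/556039 = (1/993179)*(1/556039) = 1/552246257981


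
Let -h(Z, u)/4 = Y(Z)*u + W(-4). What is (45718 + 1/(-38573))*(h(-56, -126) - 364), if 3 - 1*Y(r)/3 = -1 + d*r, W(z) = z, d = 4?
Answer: 607321492472244/38573 ≈ 1.5745e+10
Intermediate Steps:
Y(r) = 12 - 12*r (Y(r) = 9 - 3*(-1 + 4*r) = 9 + (3 - 12*r) = 12 - 12*r)
h(Z, u) = 16 - 4*u*(12 - 12*Z) (h(Z, u) = -4*((12 - 12*Z)*u - 4) = -4*(u*(12 - 12*Z) - 4) = -4*(-4 + u*(12 - 12*Z)) = 16 - 4*u*(12 - 12*Z))
(45718 + 1/(-38573))*(h(-56, -126) - 364) = (45718 + 1/(-38573))*((16 + 48*(-126)*(-1 - 56)) - 364) = (45718 - 1/38573)*((16 + 48*(-126)*(-57)) - 364) = 1763480413*((16 + 344736) - 364)/38573 = 1763480413*(344752 - 364)/38573 = (1763480413/38573)*344388 = 607321492472244/38573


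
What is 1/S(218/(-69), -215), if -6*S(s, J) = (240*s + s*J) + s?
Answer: 207/2834 ≈ 0.073042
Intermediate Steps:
S(s, J) = -241*s/6 - J*s/6 (S(s, J) = -((240*s + s*J) + s)/6 = -((240*s + J*s) + s)/6 = -(241*s + J*s)/6 = -241*s/6 - J*s/6)
1/S(218/(-69), -215) = 1/(-218/(-69)*(241 - 215)/6) = 1/(-⅙*218*(-1/69)*26) = 1/(-⅙*(-218/69)*26) = 1/(2834/207) = 207/2834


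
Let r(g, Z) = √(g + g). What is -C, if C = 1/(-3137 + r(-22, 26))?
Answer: 3137/9840813 + 2*I*√11/9840813 ≈ 0.00031877 + 6.7405e-7*I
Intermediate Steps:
r(g, Z) = √2*√g (r(g, Z) = √(2*g) = √2*√g)
C = 1/(-3137 + 2*I*√11) (C = 1/(-3137 + √2*√(-22)) = 1/(-3137 + √2*(I*√22)) = 1/(-3137 + 2*I*√11) ≈ -0.00031877 - 6.74e-7*I)
-C = -(-3137/9840813 - 2*I*√11/9840813) = 3137/9840813 + 2*I*√11/9840813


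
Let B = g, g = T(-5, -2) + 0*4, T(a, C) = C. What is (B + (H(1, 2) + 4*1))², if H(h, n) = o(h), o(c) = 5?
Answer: 49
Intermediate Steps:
H(h, n) = 5
g = -2 (g = -2 + 0*4 = -2 + 0 = -2)
B = -2
(B + (H(1, 2) + 4*1))² = (-2 + (5 + 4*1))² = (-2 + (5 + 4))² = (-2 + 9)² = 7² = 49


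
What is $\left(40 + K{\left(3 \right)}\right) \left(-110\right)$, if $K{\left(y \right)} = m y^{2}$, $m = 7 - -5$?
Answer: $-16280$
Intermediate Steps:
$m = 12$ ($m = 7 + 5 = 12$)
$K{\left(y \right)} = 12 y^{2}$
$\left(40 + K{\left(3 \right)}\right) \left(-110\right) = \left(40 + 12 \cdot 3^{2}\right) \left(-110\right) = \left(40 + 12 \cdot 9\right) \left(-110\right) = \left(40 + 108\right) \left(-110\right) = 148 \left(-110\right) = -16280$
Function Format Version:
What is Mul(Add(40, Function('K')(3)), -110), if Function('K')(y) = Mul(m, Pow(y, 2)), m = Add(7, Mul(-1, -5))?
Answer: -16280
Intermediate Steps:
m = 12 (m = Add(7, 5) = 12)
Function('K')(y) = Mul(12, Pow(y, 2))
Mul(Add(40, Function('K')(3)), -110) = Mul(Add(40, Mul(12, Pow(3, 2))), -110) = Mul(Add(40, Mul(12, 9)), -110) = Mul(Add(40, 108), -110) = Mul(148, -110) = -16280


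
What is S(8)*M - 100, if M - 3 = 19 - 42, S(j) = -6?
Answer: 20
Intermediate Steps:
M = -20 (M = 3 + (19 - 42) = 3 - 23 = -20)
S(8)*M - 100 = -6*(-20) - 100 = 120 - 100 = 20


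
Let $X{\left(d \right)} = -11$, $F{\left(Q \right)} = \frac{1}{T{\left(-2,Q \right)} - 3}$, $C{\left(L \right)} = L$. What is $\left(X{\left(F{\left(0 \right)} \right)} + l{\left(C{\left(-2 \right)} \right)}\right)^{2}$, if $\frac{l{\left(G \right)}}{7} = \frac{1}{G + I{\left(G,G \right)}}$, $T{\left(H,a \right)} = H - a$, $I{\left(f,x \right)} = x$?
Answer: $\frac{2601}{16} \approx 162.56$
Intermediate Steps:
$F{\left(Q \right)} = \frac{1}{-5 - Q}$ ($F{\left(Q \right)} = \frac{1}{\left(-2 - Q\right) - 3} = \frac{1}{-5 - Q}$)
$l{\left(G \right)} = \frac{7}{2 G}$ ($l{\left(G \right)} = \frac{7}{G + G} = \frac{7}{2 G}$)
$\left(X{\left(F{\left(0 \right)} \right)} + l{\left(C{\left(-2 \right)} \right)}\right)^{2} = \left(-11 + \frac{7}{2 \left(-2\right)}\right)^{2} = \left(-11 + \frac{7}{2} \left(- \frac{1}{2}\right)\right)^{2} = \left(-11 - \frac{7}{4}\right)^{2} = \left(- \frac{51}{4}\right)^{2} = \frac{2601}{16}$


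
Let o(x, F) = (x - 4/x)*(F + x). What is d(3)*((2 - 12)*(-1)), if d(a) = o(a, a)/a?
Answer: 100/3 ≈ 33.333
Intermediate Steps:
o(x, F) = (F + x)*(x - 4/x)
d(a) = (-8 + 2*a**2)/a (d(a) = (-4 + a**2 + a*a - 4*a/a)/a = (-4 + a**2 + a**2 - 4)/a = (-8 + 2*a**2)/a)
d(3)*((2 - 12)*(-1)) = (-8/3 + 2*3)*((2 - 12)*(-1)) = (-8*1/3 + 6)*(-10*(-1)) = (-8/3 + 6)*10 = (10/3)*10 = 100/3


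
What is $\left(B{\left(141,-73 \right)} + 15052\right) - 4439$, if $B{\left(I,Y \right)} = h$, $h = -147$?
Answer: $10466$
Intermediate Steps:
$B{\left(I,Y \right)} = -147$
$\left(B{\left(141,-73 \right)} + 15052\right) - 4439 = \left(-147 + 15052\right) - 4439 = 14905 - 4439 = 10466$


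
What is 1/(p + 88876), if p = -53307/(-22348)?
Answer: 22348/1986254155 ≈ 1.1251e-5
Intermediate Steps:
p = 53307/22348 (p = -53307*(-1/22348) = 53307/22348 ≈ 2.3853)
1/(p + 88876) = 1/(53307/22348 + 88876) = 1/(1986254155/22348) = 22348/1986254155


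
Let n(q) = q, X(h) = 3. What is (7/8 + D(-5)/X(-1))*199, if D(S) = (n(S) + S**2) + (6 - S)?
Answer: 53531/24 ≈ 2230.5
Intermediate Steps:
D(S) = 6 + S**2 (D(S) = (S + S**2) + (6 - S) = 6 + S**2)
(7/8 + D(-5)/X(-1))*199 = (7/8 + (6 + (-5)**2)/3)*199 = (7*(1/8) + (6 + 25)*(1/3))*199 = (7/8 + 31*(1/3))*199 = (7/8 + 31/3)*199 = (269/24)*199 = 53531/24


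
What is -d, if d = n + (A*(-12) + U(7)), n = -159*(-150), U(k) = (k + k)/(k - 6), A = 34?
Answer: -23456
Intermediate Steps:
U(k) = 2*k/(-6 + k) (U(k) = (2*k)/(-6 + k) = 2*k/(-6 + k))
n = 23850
d = 23456 (d = 23850 + (34*(-12) + 2*7/(-6 + 7)) = 23850 + (-408 + 2*7/1) = 23850 + (-408 + 2*7*1) = 23850 + (-408 + 14) = 23850 - 394 = 23456)
-d = -1*23456 = -23456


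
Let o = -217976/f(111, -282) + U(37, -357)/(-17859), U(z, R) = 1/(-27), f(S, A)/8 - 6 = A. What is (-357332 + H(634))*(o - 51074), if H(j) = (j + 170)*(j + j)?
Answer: -374333050363912825/11090439 ≈ -3.3753e+10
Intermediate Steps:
H(j) = 2*j*(170 + j) (H(j) = (170 + j)*(2*j) = 2*j*(170 + j))
f(S, A) = 48 + 8*A
U(z, R) = -1/27
o = 4379437649/44361756 (o = -217976/(48 + 8*(-282)) - 1/27/(-17859) = -217976/(48 - 2256) - 1/27*(-1/17859) = -217976/(-2208) + 1/482193 = -217976*(-1/2208) + 1/482193 = 27247/276 + 1/482193 = 4379437649/44361756 ≈ 98.721)
(-357332 + H(634))*(o - 51074) = (-357332 + 2*634*(170 + 634))*(4379437649/44361756 - 51074) = (-357332 + 2*634*804)*(-2261352888295/44361756) = (-357332 + 1019472)*(-2261352888295/44361756) = 662140*(-2261352888295/44361756) = -374333050363912825/11090439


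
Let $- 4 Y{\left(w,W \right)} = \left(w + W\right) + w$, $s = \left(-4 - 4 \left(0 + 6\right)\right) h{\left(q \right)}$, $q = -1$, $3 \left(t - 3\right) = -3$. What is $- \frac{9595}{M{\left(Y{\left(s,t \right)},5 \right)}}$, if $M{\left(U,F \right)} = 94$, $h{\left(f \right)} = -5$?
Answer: $- \frac{9595}{94} \approx -102.07$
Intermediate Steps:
$t = 2$ ($t = 3 + \frac{1}{3} \left(-3\right) = 3 - 1 = 2$)
$s = 140$ ($s = \left(-4 - 4 \left(0 + 6\right)\right) \left(-5\right) = \left(-4 - 24\right) \left(-5\right) = \left(-28\right) \left(-5\right) = 140$)
$Y{\left(w,W \right)} = - \frac{w}{2} - \frac{W}{4}$ ($Y{\left(w,W \right)} = - \frac{\left(w + W\right) + w}{4} = - \frac{\left(W + w\right) + w}{4} = - \frac{W + 2 w}{4} = - \frac{w}{2} - \frac{W}{4}$)
$- \frac{9595}{M{\left(Y{\left(s,t \right)},5 \right)}} = - \frac{9595}{94}$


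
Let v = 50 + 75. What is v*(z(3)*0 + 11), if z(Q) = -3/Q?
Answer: 1375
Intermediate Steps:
v = 125
v*(z(3)*0 + 11) = 125*(-3/3*0 + 11) = 125*(-3*1/3*0 + 11) = 125*(-1*0 + 11) = 125*(0 + 11) = 125*11 = 1375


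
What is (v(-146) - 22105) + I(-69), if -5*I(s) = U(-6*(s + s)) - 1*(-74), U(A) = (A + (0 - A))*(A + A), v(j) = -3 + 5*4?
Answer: -110514/5 ≈ -22103.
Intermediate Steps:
v(j) = 17 (v(j) = -3 + 20 = 17)
U(A) = 0 (U(A) = (A - A)*(2*A) = 0*(2*A) = 0)
I(s) = -74/5 (I(s) = -(0 - 1*(-74))/5 = -(0 + 74)/5 = -⅕*74 = -74/5)
(v(-146) - 22105) + I(-69) = (17 - 22105) - 74/5 = -22088 - 74/5 = -110514/5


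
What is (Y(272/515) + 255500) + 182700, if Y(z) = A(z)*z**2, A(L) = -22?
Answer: 116219967352/265225 ≈ 4.3819e+5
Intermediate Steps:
Y(z) = -22*z**2
(Y(272/515) + 255500) + 182700 = (-22*(272/515)**2 + 255500) + 182700 = (-22*73984/265225 + 255500) + 182700 = (-1627648/265225 + 255500) + 182700 = 67763359852/265225 + 182700 = 116219967352/265225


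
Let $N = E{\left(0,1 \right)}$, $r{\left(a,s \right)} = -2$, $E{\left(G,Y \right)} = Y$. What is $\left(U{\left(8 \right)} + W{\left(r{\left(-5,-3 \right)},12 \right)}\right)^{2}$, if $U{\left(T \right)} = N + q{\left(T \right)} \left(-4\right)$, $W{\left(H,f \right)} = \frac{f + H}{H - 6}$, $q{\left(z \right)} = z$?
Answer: $\frac{16641}{16} \approx 1040.1$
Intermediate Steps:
$W{\left(H,f \right)} = \frac{H + f}{-6 + H}$
$N = 1$
$U{\left(T \right)} = 1 - 4 T$ ($U{\left(T \right)} = 1 + T \left(-4\right) = 1 - 4 T$)
$\left(U{\left(8 \right)} + W{\left(r{\left(-5,-3 \right)},12 \right)}\right)^{2} = \left(\left(1 - 32\right) + \frac{-2 + 12}{-6 - 2}\right)^{2} = \left(\left(1 - 32\right) + \frac{1}{-8} \cdot 10\right)^{2} = \left(-31 - \frac{5}{4}\right)^{2} = \left(- \frac{129}{4}\right)^{2} = \frac{16641}{16}$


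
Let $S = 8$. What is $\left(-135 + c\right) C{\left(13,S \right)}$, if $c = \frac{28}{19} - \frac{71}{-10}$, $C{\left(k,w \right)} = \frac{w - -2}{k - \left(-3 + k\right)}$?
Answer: $- \frac{8007}{19} \approx -421.42$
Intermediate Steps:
$C{\left(k,w \right)} = \frac{2}{3} + \frac{w}{3}$ ($C{\left(k,w \right)} = \frac{w + \left(-3 + 5\right)}{3} = \left(w + 2\right) \frac{1}{3} = \left(2 + w\right) \frac{1}{3} = \frac{2}{3} + \frac{w}{3}$)
$c = \frac{1629}{190}$ ($c = 28 \cdot \frac{1}{19} - - \frac{71}{10} = \frac{28}{19} + \frac{71}{10} = \frac{1629}{190} \approx 8.5737$)
$\left(-135 + c\right) C{\left(13,S \right)} = \left(-135 + \frac{1629}{190}\right) \left(\frac{2}{3} + \frac{1}{3} \cdot 8\right) = - \frac{24021 \left(\frac{2}{3} + \frac{8}{3}\right)}{190} = \left(- \frac{24021}{190}\right) \frac{10}{3} = - \frac{8007}{19}$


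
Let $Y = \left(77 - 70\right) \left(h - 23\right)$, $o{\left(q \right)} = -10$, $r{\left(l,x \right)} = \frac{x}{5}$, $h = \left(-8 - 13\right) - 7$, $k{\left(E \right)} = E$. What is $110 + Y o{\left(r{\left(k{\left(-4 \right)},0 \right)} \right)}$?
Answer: $3680$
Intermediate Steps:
$h = -28$ ($h = \left(-8 - 13\right) - 7 = -21 - 7 = -28$)
$r{\left(l,x \right)} = \frac{x}{5}$ ($r{\left(l,x \right)} = x \frac{1}{5} = \frac{x}{5}$)
$Y = -357$ ($Y = \left(77 - 70\right) \left(-28 - 23\right) = 7 \left(-51\right) = -357$)
$110 + Y o{\left(r{\left(k{\left(-4 \right)},0 \right)} \right)} = 110 - -3570 = 110 + 3570 = 3680$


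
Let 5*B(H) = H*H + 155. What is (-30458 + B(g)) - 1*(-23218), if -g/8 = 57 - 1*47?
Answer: -5929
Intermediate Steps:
g = -80 (g = -8*(57 - 1*47) = -8*(57 - 47) = -8*10 = -80)
B(H) = 31 + H**2/5 (B(H) = (H*H + 155)/5 = (H**2 + 155)/5 = (155 + H**2)/5 = 31 + H**2/5)
(-30458 + B(g)) - 1*(-23218) = (-30458 + (31 + (1/5)*(-80)**2)) - 1*(-23218) = (-30458 + (31 + (1/5)*6400)) + 23218 = (-30458 + (31 + 1280)) + 23218 = (-30458 + 1311) + 23218 = -29147 + 23218 = -5929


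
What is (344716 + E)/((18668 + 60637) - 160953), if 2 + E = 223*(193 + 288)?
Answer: -150659/27216 ≈ -5.5357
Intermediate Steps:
E = 107261 (E = -2 + 223*(193 + 288) = -2 + 223*481 = -2 + 107263 = 107261)
(344716 + E)/((18668 + 60637) - 160953) = (344716 + 107261)/((18668 + 60637) - 160953) = 451977/(79305 - 160953) = 451977/(-81648) = 451977*(-1/81648) = -150659/27216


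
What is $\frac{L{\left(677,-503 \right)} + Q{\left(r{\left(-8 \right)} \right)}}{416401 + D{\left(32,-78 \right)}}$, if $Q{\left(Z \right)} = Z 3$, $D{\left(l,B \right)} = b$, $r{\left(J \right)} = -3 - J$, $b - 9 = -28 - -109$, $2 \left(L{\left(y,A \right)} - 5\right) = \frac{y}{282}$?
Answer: $\frac{11957}{234900924} \approx 5.0902 \cdot 10^{-5}$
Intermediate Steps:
$L{\left(y,A \right)} = 5 + \frac{y}{564}$ ($L{\left(y,A \right)} = 5 + \frac{y \frac{1}{282}}{2} = 5 + \frac{\frac{1}{282} y}{2} = 5 + \frac{y}{564}$)
$b = 90$ ($b = 9 - -81 = 9 + \left(-28 + 109\right) = 9 + 81 = 90$)
$D{\left(l,B \right)} = 90$
$Q{\left(Z \right)} = 3 Z$
$\frac{L{\left(677,-503 \right)} + Q{\left(r{\left(-8 \right)} \right)}}{416401 + D{\left(32,-78 \right)}} = \frac{\left(5 + \frac{1}{564} \cdot 677\right) + 3 \left(-3 - -8\right)}{416401 + 90} = \frac{\left(5 + \frac{677}{564}\right) + 3 \left(-3 + 8\right)}{416491} = \left(\frac{3497}{564} + 3 \cdot 5\right) \frac{1}{416491} = \left(\frac{3497}{564} + 15\right) \frac{1}{416491} = \frac{11957}{564} \cdot \frac{1}{416491} = \frac{11957}{234900924}$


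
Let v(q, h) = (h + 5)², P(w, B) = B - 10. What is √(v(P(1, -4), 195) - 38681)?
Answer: √1319 ≈ 36.318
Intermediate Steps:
P(w, B) = -10 + B
v(q, h) = (5 + h)²
√(v(P(1, -4), 195) - 38681) = √((5 + 195)² - 38681) = √(200² - 38681) = √(40000 - 38681) = √1319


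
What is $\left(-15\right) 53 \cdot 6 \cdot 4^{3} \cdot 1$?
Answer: $-305280$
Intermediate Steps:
$\left(-15\right) 53 \cdot 6 \cdot 4^{3} \cdot 1 = - 795 \cdot 6 \cdot 64 \cdot 1 = - 795 \cdot 384 \cdot 1 = \left(-795\right) 384 = -305280$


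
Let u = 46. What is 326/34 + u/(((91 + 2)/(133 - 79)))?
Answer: 19129/527 ≈ 36.298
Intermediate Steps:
326/34 + u/(((91 + 2)/(133 - 79))) = 326/34 + 46/(((91 + 2)/(133 - 79))) = 326*(1/34) + 46/((93/54)) = 163/17 + 46/((93*(1/54))) = 163/17 + 46/(31/18) = 163/17 + 46*(18/31) = 163/17 + 828/31 = 19129/527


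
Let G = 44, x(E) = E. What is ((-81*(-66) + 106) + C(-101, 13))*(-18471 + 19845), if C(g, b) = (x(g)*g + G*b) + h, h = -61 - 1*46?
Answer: 22146132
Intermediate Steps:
h = -107 (h = -61 - 46 = -107)
C(g, b) = -107 + g² + 44*b (C(g, b) = (g*g + 44*b) - 107 = (g² + 44*b) - 107 = -107 + g² + 44*b)
((-81*(-66) + 106) + C(-101, 13))*(-18471 + 19845) = ((-81*(-66) + 106) + (-107 + (-101)² + 44*13))*(-18471 + 19845) = ((5346 + 106) + (-107 + 10201 + 572))*1374 = (5452 + 10666)*1374 = 16118*1374 = 22146132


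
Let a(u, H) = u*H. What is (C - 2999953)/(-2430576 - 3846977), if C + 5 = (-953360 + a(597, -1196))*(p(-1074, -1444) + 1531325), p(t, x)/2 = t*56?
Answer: 2352726584722/6277553 ≈ 3.7478e+5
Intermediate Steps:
p(t, x) = 112*t (p(t, x) = 2*(t*56) = 2*(56*t) = 112*t)
a(u, H) = H*u
C = -2352723584769 (C = -5 + (-953360 - 1196*597)*(112*(-1074) + 1531325) = -5 + (-953360 - 714012)*(-120288 + 1531325) = -5 - 1667372*1411037 = -5 - 2352723584764 = -2352723584769)
(C - 2999953)/(-2430576 - 3846977) = (-2352723584769 - 2999953)/(-2430576 - 3846977) = -2352726584722/(-6277553) = -2352726584722*(-1/6277553) = 2352726584722/6277553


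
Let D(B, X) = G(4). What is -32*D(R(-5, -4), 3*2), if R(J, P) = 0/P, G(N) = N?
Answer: -128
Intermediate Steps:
R(J, P) = 0
D(B, X) = 4
-32*D(R(-5, -4), 3*2) = -32*4 = -128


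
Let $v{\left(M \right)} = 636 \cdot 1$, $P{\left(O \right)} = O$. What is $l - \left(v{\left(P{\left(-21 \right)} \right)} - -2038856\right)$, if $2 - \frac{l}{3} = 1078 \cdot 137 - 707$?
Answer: $-2480423$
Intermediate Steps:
$v{\left(M \right)} = 636$
$l = -440931$ ($l = 6 - 3 \left(1078 \cdot 137 - 707\right) = 6 - 3 \left(147686 - 707\right) = 6 - 440937 = -440931$)
$l - \left(v{\left(P{\left(-21 \right)} \right)} - -2038856\right) = -440931 - \left(636 - -2038856\right) = -440931 - \left(636 + 2038856\right) = -440931 - 2039492 = -2480423$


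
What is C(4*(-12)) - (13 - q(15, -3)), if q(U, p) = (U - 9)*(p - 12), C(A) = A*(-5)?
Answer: 137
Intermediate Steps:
C(A) = -5*A
q(U, p) = (-12 + p)*(-9 + U) (q(U, p) = (-9 + U)*(-12 + p) = (-12 + p)*(-9 + U))
C(4*(-12)) - (13 - q(15, -3)) = -20*(-12) - (13 - (108 - 12*15 - 9*(-3) + 15*(-3))) = -5*(-48) - (13 - (108 - 180 + 27 - 45)) = 240 - (13 - 1*(-90)) = 240 - (13 + 90) = 240 - 1*103 = 240 - 103 = 137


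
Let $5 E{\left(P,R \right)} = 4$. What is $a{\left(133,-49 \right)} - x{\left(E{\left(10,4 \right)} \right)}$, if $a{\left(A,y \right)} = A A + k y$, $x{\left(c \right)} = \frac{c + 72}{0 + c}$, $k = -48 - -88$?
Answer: $15638$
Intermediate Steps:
$E{\left(P,R \right)} = \frac{4}{5}$ ($E{\left(P,R \right)} = \frac{1}{5} \cdot 4 = \frac{4}{5}$)
$k = 40$ ($k = -48 + 88 = 40$)
$x{\left(c \right)} = \frac{72 + c}{c}$
$a{\left(A,y \right)} = A^{2} + 40 y$ ($a{\left(A,y \right)} = A A + 40 y = A^{2} + 40 y$)
$a{\left(133,-49 \right)} - x{\left(E{\left(10,4 \right)} \right)} = \left(133^{2} + 40 \left(-49\right)\right) - \frac{72 + \frac{4}{5}}{\frac{4}{5}} = \left(17689 - 1960\right) - \frac{5}{4} \cdot \frac{364}{5} = 15729 - 91 = 15638$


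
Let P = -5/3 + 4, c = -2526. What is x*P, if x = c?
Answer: -5894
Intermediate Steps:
x = -2526
P = 7/3 (P = (1/3)*(-5) + 4 = -5/3 + 4 = 7/3 ≈ 2.3333)
x*P = -2526*7/3 = -5894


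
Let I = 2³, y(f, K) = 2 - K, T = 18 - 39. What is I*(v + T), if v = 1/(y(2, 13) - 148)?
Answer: -26720/159 ≈ -168.05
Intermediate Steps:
T = -21
I = 8
v = -1/159 (v = 1/((2 - 1*13) - 148) = 1/((2 - 13) - 148) = 1/(-11 - 148) = 1/(-159) = -1/159 ≈ -0.0062893)
I*(v + T) = 8*(-1/159 - 21) = 8*(-3340/159) = -26720/159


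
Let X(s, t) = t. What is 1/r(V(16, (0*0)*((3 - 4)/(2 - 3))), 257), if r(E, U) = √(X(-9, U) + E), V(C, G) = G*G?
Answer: √257/257 ≈ 0.062378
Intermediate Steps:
V(C, G) = G²
r(E, U) = √(E + U) (r(E, U) = √(U + E) = √(E + U))
1/r(V(16, (0*0)*((3 - 4)/(2 - 3))), 257) = 1/(√(((0*0)*((3 - 4)/(2 - 3)))² + 257)) = 1/(√((0*(-1/(-1)))² + 257)) = 1/(√((0*(-1*(-1)))² + 257)) = 1/(√((0*1)² + 257)) = 1/(√(0² + 257)) = 1/(√(0 + 257)) = 1/(√257) = √257/257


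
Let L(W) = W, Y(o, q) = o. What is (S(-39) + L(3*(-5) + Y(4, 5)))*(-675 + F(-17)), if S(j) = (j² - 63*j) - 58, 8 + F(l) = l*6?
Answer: -3068565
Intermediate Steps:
F(l) = -8 + 6*l (F(l) = -8 + l*6 = -8 + 6*l)
S(j) = -58 + j² - 63*j
(S(-39) + L(3*(-5) + Y(4, 5)))*(-675 + F(-17)) = ((-58 + (-39)² - 63*(-39)) + (3*(-5) + 4))*(-675 + (-8 + 6*(-17))) = ((-58 + 1521 + 2457) + (-15 + 4))*(-675 + (-8 - 102)) = (3920 - 11)*(-675 - 110) = 3909*(-785) = -3068565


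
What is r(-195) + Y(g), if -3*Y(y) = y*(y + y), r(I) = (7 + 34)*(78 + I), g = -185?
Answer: -82841/3 ≈ -27614.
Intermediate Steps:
r(I) = 3198 + 41*I (r(I) = 41*(78 + I) = 3198 + 41*I)
Y(y) = -2*y²/3 (Y(y) = -y*(y + y)/3 = -y*2*y/3 = -2*y²/3)
r(-195) + Y(g) = (3198 + 41*(-195)) - ⅔*(-185)² = (3198 - 7995) - ⅔*34225 = -4797 - 68450/3 = -82841/3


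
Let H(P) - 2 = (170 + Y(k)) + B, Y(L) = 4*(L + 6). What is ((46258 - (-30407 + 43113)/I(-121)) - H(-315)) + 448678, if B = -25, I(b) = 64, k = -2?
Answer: 15826383/32 ≈ 4.9457e+5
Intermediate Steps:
Y(L) = 24 + 4*L (Y(L) = 4*(6 + L) = 24 + 4*L)
H(P) = 163 (H(P) = 2 + ((170 + (24 + 4*(-2))) - 25) = 2 + ((170 + (24 - 8)) - 25) = 2 + ((170 + 16) - 25) = 2 + (186 - 25) = 2 + 161 = 163)
((46258 - (-30407 + 43113)/I(-121)) - H(-315)) + 448678 = ((46258 - (-30407 + 43113)/64) - 1*163) + 448678 = ((46258 - 12706/64) - 163) + 448678 = ((46258 - 1*6353/32) - 163) + 448678 = ((46258 - 6353/32) - 163) + 448678 = (1473903/32 - 163) + 448678 = 1468687/32 + 448678 = 15826383/32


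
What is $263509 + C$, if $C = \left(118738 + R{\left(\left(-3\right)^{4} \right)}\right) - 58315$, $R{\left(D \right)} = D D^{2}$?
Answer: $855373$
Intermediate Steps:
$R{\left(D \right)} = D^{3}$
$C = 591864$ ($C = \left(118738 + \left(\left(-3\right)^{4}\right)^{3}\right) - 58315 = \left(118738 + 81^{3}\right) - 58315 = \left(118738 + 531441\right) - 58315 = 650179 - 58315 = 591864$)
$263509 + C = 263509 + 591864 = 855373$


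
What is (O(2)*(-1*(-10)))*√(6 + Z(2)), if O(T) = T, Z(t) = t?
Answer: 40*√2 ≈ 56.569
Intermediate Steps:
(O(2)*(-1*(-10)))*√(6 + Z(2)) = (2*(-1*(-10)))*√(6 + 2) = (2*10)*√8 = 20*(2*√2) = 40*√2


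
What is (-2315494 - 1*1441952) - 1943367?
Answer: -5700813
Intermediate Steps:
(-2315494 - 1*1441952) - 1943367 = (-2315494 - 1441952) - 1943367 = -3757446 - 1943367 = -5700813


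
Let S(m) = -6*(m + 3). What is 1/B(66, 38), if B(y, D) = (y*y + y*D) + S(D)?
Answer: 1/6618 ≈ 0.00015110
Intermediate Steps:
S(m) = -18 - 6*m (S(m) = -6*(3 + m) = -18 - 6*m)
B(y, D) = -18 + y² - 6*D + D*y (B(y, D) = (y*y + y*D) + (-18 - 6*D) = (y² + D*y) + (-18 - 6*D) = -18 + y² - 6*D + D*y)
1/B(66, 38) = 1/(-18 + 66² - 6*38 + 38*66) = 1/(-18 + 4356 - 228 + 2508) = 1/6618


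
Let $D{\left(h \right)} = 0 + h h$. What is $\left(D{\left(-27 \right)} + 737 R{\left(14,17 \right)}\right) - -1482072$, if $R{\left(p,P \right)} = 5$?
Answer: $1486486$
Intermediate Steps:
$D{\left(h \right)} = h^{2}$ ($D{\left(h \right)} = 0 + h^{2} = h^{2}$)
$\left(D{\left(-27 \right)} + 737 R{\left(14,17 \right)}\right) - -1482072 = \left(\left(-27\right)^{2} + 737 \cdot 5\right) - -1482072 = \left(729 + 3685\right) + 1482072 = 4414 + 1482072 = 1486486$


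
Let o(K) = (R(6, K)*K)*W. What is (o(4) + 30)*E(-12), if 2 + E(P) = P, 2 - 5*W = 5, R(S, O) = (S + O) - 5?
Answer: -252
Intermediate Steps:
R(S, O) = -5 + O + S (R(S, O) = (O + S) - 5 = -5 + O + S)
W = -⅗ (W = ⅖ - ⅕*5 = ⅖ - 1 = -⅗ ≈ -0.60000)
E(P) = -2 + P
o(K) = -3*K*(1 + K)/5 (o(K) = ((-5 + K + 6)*K)*(-⅗) = ((1 + K)*K)*(-⅗) = (K*(1 + K))*(-⅗) = -3*K*(1 + K)/5)
(o(4) + 30)*E(-12) = (-⅗*4*(1 + 4) + 30)*(-2 - 12) = (-⅗*4*5 + 30)*(-14) = (-12 + 30)*(-14) = 18*(-14) = -252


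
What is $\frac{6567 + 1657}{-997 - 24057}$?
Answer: $- \frac{4112}{12527} \approx -0.32825$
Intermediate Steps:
$\frac{6567 + 1657}{-997 - 24057} = \frac{8224}{-25054} = 8224 \left(- \frac{1}{25054}\right) = - \frac{4112}{12527}$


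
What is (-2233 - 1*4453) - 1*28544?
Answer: -35230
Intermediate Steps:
(-2233 - 1*4453) - 1*28544 = (-2233 - 4453) - 28544 = -6686 - 28544 = -35230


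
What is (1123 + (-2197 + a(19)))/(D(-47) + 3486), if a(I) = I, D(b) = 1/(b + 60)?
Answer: -13715/45319 ≈ -0.30263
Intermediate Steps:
D(b) = 1/(60 + b)
(1123 + (-2197 + a(19)))/(D(-47) + 3486) = (1123 + (-2197 + 19))/(1/(60 - 47) + 3486) = (1123 - 2178)/(1/13 + 3486) = -1055/(1/13 + 3486) = -1055/45319/13 = -1055*13/45319 = -13715/45319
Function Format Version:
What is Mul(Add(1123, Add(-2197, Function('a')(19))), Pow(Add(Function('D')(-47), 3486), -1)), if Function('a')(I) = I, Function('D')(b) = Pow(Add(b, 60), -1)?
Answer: Rational(-13715, 45319) ≈ -0.30263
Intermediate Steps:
Function('D')(b) = Pow(Add(60, b), -1)
Mul(Add(1123, Add(-2197, Function('a')(19))), Pow(Add(Function('D')(-47), 3486), -1)) = Mul(Add(1123, Add(-2197, 19)), Pow(Add(Pow(Add(60, -47), -1), 3486), -1)) = Mul(Add(1123, -2178), Pow(Add(Pow(13, -1), 3486), -1)) = Mul(-1055, Pow(Add(Rational(1, 13), 3486), -1)) = Mul(-1055, Pow(Rational(45319, 13), -1)) = Mul(-1055, Rational(13, 45319)) = Rational(-13715, 45319)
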